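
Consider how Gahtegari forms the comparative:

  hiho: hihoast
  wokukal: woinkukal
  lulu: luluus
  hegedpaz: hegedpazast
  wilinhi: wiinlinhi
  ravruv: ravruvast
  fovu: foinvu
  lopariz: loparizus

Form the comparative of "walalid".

wainlalid

fovu and lulu both end in -u yet inflect differently (foinvu, luluus), so the final letter is not what conditions the rule; the first letter is.
"walalid" begins with w-. The stems beginning with w- (wilinhi → wiinlinhi, wokukal → woinkukal) insert -in- after the first vowel.
The other patterns: stems beginning with l- add -us; stems beginning with h- or r- add -ast.
So walalid → wainlalid.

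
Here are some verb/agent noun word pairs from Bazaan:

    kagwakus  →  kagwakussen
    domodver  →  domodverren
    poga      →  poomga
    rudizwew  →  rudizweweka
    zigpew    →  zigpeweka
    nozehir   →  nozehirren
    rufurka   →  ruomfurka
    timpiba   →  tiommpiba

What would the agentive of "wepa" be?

weompa

rudizwew and domodver both have last vowel 'e' yet inflect differently (rudizweweka, domodverren), so the last vowel is not what conditions the rule; the final letter is.
"wepa" ends in -a. The stems ending in -a (poga → poomga, timpiba → tiommpiba, rufurka → ruomfurka) insert -om- after the first vowel.
So wepa → weompa.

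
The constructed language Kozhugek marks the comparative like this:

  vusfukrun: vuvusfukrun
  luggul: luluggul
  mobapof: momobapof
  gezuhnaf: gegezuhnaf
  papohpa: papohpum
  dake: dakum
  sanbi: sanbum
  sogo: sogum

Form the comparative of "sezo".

sezum

gezuhnaf and papohpa both have last vowel 'a' yet inflect differently (gegezuhnaf, papohpum), so the last vowel is not what conditions the rule; whether the stem ends in a vowel or a consonant is.
"sezo" ends in a vowel. The stems ending in a vowel (papohpa → papohpum, dake → dakum, sanbi → sanbum) drop the final letter and add -um.
The other pattern: stems ending in a consonant repeat the first consonant+vowel as a prefix.
So sezo → sezum.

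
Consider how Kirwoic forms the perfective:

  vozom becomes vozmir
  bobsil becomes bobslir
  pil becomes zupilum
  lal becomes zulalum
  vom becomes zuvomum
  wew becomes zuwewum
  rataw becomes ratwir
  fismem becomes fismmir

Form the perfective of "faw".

wew and rataw both end in -w yet inflect differently (zuwewum, ratwir), so the final letter is not what conditions the rule; the number of vowels is.
"faw" has 1 vowel. The stems with 1 vowel (vom → zuvomum, wew → zuwewum, lal → zulalum) add zu- … -um around the stem.
So faw → zufawum.

zufawum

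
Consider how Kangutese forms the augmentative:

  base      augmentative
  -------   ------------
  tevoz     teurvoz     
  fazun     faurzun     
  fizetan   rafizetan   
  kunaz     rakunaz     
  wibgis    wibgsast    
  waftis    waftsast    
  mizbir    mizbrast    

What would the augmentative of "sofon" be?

fazun and fizetan both end in -n yet inflect differently (faurzun, rafizetan), so the final letter is not what conditions the rule; the last vowel is.
"sofon" has last vowel 'o'. The one such stem in the data (tevoz → teurvoz) inserts -ur- after the first vowel (as does fazun), so the same rule applies.
The other patterns: stems whose last vowel is 'a' add the prefix ra-; stems whose last vowel is 'i' delete the last vowel and add -ast.
So sofon → sourfon.

sourfon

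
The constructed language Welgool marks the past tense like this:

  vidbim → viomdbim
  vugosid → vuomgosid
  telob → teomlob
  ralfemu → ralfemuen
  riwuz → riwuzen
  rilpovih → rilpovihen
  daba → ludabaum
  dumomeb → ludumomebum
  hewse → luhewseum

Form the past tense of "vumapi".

"vumapi" begins with v-. The stems beginning with v- (vidbim → viomdbim, vugosid → vuomgosid) insert -om- after the first vowel.
So vumapi → vuommapi.

vuommapi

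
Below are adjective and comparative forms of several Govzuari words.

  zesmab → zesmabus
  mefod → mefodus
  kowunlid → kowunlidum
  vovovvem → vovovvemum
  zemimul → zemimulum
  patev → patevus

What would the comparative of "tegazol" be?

tegazolum

kowunlid and mefod both end in -d yet inflect differently (kowunlidum, mefodus), so the final letter is not what conditions the rule; the number of vowels is.
"tegazol" has 3 vowels. The stems with 3 vowels (kowunlid → kowunlidum, vovovvem → vovovvemum, zemimul → zemimulum) add -um.
The other pattern: stems with 2 vowels add -us.
So tegazol → tegazolum.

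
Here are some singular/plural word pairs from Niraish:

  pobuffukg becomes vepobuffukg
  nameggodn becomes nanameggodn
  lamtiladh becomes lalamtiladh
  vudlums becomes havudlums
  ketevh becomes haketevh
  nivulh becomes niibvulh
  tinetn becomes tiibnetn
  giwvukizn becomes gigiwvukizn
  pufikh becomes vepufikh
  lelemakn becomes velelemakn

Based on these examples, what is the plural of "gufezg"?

gugufezg

"gufezg" has second-to-last letter 'z'. The one such stem in the data (giwvukizn → gigiwvukizn) repeats the first consonant+vowel as a prefix (as do lamtiladh, nameggodn), so the same rule applies.
So gufezg → gugufezg.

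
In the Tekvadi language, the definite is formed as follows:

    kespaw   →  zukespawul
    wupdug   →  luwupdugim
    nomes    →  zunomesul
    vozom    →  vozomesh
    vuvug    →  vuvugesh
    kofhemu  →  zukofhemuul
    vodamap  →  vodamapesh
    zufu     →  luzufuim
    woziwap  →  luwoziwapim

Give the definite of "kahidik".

zukahidikul

wupdug and vuvug both end in -g yet inflect differently (luwupdugim, vuvugesh), so the final letter is not what conditions the rule; the first letter is.
"kahidik" begins with k-. The stems beginning with k- (kespaw → zukespawul, kofhemu → zukofhemuul) add zu- … -ul around the stem.
So kahidik → zukahidikul.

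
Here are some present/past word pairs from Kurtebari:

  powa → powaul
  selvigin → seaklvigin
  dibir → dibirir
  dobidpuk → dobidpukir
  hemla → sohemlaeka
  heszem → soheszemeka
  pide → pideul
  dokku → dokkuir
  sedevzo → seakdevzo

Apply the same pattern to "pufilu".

pufiluul

hemla and powa both end in -a yet inflect differently (sohemlaeka, powaul), so the final letter is not what conditions the rule; the first letter is.
"pufilu" begins with p-. The stems beginning with p- (pide → pideul, powa → powaul) add -ul.
The other patterns: stems beginning with h- add so- … -eka around the stem; stems beginning with s- insert -ak- after the first vowel; stems beginning with d- add -ir.
So pufilu → pufiluul.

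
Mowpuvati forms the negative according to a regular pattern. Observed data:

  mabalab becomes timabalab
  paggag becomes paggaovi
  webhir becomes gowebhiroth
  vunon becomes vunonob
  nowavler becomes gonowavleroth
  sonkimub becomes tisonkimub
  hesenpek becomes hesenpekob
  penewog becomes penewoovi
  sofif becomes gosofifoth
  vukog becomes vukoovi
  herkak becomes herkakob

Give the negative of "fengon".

fengonob

paggag and mabalab both have last vowel 'a' yet inflect differently (paggaovi, timabalab), so the last vowel is not what conditions the rule; the final letter is.
"fengon" ends in -n. The one such stem in the data (vunon → vunonob) adds -ob, so the same rule applies.
The other patterns: stems ending in -f or -r add go- … -oth around the stem; stems ending in -g drop the final letter and add -ovi; stems ending in -b add the prefix ti-.
So fengon → fengonob.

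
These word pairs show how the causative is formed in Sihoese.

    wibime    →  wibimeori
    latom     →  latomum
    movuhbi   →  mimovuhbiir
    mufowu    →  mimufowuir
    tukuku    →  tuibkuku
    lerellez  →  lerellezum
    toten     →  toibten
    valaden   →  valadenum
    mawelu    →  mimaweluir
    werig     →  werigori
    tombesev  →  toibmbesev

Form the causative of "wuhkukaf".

tukuku and mawelu both end in -u yet inflect differently (tuibkuku, mimaweluir), so the final letter is not what conditions the rule; the first letter is.
"wuhkukaf" begins with w-. The stems beginning with w- (wibime → wibimeori, werig → werigori) add -ori.
The other patterns: stems beginning with t- insert -ib- after the first vowel; stems beginning with m- add mi- … -ir around the stem; stems beginning with l- or v- add -um.
So wuhkukaf → wuhkukafori.

wuhkukafori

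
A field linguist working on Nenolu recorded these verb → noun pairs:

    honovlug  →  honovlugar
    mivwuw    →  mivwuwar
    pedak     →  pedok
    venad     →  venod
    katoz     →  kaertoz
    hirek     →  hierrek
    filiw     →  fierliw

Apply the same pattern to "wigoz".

wiergoz

"wigoz" has last vowel 'o'. The one such stem in the data (katoz → kaertoz) inserts -er- after the first vowel (as do hirek, filiw), so the same rule applies.
The other patterns: stems whose last vowel is 'u' add -ar; stems whose last vowel is 'a' change the last vowel to 'o'.
So wigoz → wiergoz.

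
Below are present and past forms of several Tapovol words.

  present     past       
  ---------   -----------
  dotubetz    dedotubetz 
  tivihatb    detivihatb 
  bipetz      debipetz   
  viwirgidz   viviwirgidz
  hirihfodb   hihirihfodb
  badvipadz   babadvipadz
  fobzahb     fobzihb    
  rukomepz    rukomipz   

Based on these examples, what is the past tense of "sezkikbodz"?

sesezkikbodz

dotubetz and viwirgidz both end in -z yet inflect differently (dedotubetz, viviwirgidz), so the final letter is not what conditions the rule; the second-to-last letter is.
"sezkikbodz" has second-to-last letter 'd'. The stems whose second-to-last letter is 'd' (viwirgidz → viviwirgidz, hirihfodb → hihirihfodb, badvipadz → babadvipadz) repeat the first consonant+vowel as a prefix.
The other patterns: stems whose second-to-last letter is 't' add the prefix de-; stems whose second-to-last letter is 'h' or 'p' change the last vowel to 'i'.
So sezkikbodz → sesezkikbodz.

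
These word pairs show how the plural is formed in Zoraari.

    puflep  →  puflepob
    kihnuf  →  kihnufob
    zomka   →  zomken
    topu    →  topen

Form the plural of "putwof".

"putwof" ends in a consonant. The stems ending in a consonant (puflep → puflepob, kihnuf → kihnufob) add -ob.
So putwof → putwofob.

putwofob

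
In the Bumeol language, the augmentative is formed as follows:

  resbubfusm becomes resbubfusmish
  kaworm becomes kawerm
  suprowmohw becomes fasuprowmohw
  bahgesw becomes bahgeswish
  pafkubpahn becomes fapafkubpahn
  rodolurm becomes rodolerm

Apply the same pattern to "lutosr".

"lutosr" has second-to-last letter 's'. The stems whose second-to-last letter is 's' (resbubfusm → resbubfusmish, bahgesw → bahgeswish) add -ish.
The other patterns: stems whose second-to-last letter is 'h' add the prefix fa-; stems whose second-to-last letter is 'r' change the last vowel to 'e'.
So lutosr → lutosrish.

lutosrish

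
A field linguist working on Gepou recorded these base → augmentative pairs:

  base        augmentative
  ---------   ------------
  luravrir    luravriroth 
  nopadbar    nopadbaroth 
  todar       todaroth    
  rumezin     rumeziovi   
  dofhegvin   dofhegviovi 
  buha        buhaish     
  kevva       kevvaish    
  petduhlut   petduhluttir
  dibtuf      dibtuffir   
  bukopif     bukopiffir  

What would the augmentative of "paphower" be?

"paphower" ends in -r. The stems ending in -r (luravrir → luravriroth, nopadbar → nopadbaroth, todar → todaroth) add -oth.
So paphower → paphoweroth.

paphoweroth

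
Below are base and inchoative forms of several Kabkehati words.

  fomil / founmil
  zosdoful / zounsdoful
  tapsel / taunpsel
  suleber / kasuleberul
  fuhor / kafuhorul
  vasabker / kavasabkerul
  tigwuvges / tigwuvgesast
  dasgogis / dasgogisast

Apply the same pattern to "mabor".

kamaborul

"mabor" ends in -r. The stems ending in -r (suleber → kasuleberul, fuhor → kafuhorul, vasabker → kavasabkerul) add ka- … -ul around the stem.
So mabor → kamaborul.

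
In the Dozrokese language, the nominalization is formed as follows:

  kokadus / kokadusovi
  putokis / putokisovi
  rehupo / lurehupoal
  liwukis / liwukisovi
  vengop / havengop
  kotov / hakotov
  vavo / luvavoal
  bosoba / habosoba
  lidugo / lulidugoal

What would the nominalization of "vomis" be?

"vomis" ends in -s. The stems ending in -s (liwukis → liwukisovi, putokis → putokisovi, kokadus → kokadusovi) add -ovi.
So vomis → vomisovi.

vomisovi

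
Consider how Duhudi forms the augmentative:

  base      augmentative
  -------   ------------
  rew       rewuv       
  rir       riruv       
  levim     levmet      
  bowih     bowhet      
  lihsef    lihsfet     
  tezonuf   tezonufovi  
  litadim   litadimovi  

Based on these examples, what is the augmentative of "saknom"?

saknmet

lihsef and tezonuf both end in -f yet inflect differently (lihsfet, tezonufovi), so the final letter is not what conditions the rule; the number of vowels is.
"saknom" has 2 vowels. The stems with 2 vowels (levim → levmet, bowih → bowhet, lihsef → lihsfet) delete the last vowel and add -et.
The other patterns: stems with 1 vowel add -uv; stems with 3 vowels add -ovi.
So saknom → saknmet.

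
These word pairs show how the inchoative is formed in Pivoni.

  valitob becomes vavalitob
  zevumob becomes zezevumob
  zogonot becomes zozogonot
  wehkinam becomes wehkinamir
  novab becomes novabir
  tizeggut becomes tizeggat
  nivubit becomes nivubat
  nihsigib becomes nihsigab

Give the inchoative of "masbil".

valitob and novab both end in -b yet inflect differently (vavalitob, novabir), so the final letter is not what conditions the rule; the last vowel is.
"masbil" has last vowel 'i'. The stems whose last vowel is 'i' (nivubit → nivubat, nihsigib → nihsigab) change the last vowel to 'a'.
The other patterns: stems whose last vowel is 'o' repeat the first consonant+vowel as a prefix; stems whose last vowel is 'a' add -ir.
So masbil → masbal.

masbal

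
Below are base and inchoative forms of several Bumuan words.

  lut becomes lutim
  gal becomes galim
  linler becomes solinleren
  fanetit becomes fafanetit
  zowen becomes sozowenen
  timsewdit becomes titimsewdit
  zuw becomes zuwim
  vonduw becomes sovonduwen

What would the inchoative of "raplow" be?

zuw and vonduw both end in -w yet inflect differently (zuwim, sovonduwen), so the final letter is not what conditions the rule; the number of vowels is.
"raplow" has 2 vowels. The stems with 2 vowels (zowen → sozowenen, linler → solinleren, vonduw → sovonduwen) add so- … -en around the stem.
So raplow → soraplowen.

soraplowen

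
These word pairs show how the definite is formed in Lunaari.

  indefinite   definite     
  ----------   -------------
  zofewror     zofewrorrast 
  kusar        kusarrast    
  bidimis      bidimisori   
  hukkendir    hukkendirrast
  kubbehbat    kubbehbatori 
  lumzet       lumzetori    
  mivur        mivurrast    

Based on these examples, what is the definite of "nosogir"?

nosogirrast

"nosogir" ends in -r. The stems ending in -r (mivur → mivurrast, hukkendir → hukkendirrast, zofewror → zofewrorrast) double the final consonant and add -ast.
So nosogir → nosogirrast.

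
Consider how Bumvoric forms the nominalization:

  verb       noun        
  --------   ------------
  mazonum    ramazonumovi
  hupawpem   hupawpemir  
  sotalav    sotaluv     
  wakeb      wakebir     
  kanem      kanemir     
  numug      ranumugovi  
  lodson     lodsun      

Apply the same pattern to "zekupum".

"zekupum" has last vowel 'u'. The stems whose last vowel is 'u' (numug → ranumugovi, mazonum → ramazonumovi) add ra- … -ovi around the stem.
The other patterns: stems whose last vowel is 'e' add -ir; stems whose last vowel is 'a' or 'o' change the last vowel to 'u'.
So zekupum → razekupumovi.

razekupumovi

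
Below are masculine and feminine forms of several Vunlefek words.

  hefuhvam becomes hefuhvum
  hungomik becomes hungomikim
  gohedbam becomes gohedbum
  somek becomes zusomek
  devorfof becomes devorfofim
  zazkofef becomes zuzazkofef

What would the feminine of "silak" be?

somek and hungomik both end in -k yet inflect differently (zusomek, hungomikim), so the final letter is not what conditions the rule; the last vowel is.
"silak" has last vowel 'a'. The stems whose last vowel is 'a' (gohedbam → gohedbum, hefuhvam → hefuhvum) change the last vowel to 'u'.
The other patterns: stems whose last vowel is 'e' add the prefix zu-; stems whose last vowel is 'i' or 'o' add -im.
So silak → siluk.

siluk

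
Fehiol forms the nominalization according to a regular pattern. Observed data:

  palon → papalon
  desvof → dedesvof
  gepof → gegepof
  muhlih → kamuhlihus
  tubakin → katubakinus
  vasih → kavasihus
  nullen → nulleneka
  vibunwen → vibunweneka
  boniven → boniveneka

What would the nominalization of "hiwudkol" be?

hihiwudkol

palon and tubakin both end in -n yet inflect differently (papalon, katubakinus), so the final letter is not what conditions the rule; the last vowel is.
"hiwudkol" has last vowel 'o'. The stems whose last vowel is 'o' (palon → papalon, desvof → dedesvof, gepof → gegepof) repeat the first consonant+vowel as a prefix.
So hiwudkol → hihiwudkol.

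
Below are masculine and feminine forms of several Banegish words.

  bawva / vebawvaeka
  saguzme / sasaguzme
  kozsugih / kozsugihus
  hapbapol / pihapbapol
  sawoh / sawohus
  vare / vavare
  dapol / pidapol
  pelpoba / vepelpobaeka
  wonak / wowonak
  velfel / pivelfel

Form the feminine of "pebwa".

hapbapol and sawoh both have last vowel 'o' yet inflect differently (pihapbapol, sawohus), so the last vowel is not what conditions the rule; the final letter is.
"pebwa" ends in -a. The stems ending in -a (pelpoba → vepelpobaeka, bawva → vebawvaeka) add ve- … -eka around the stem.
The other patterns: stems ending in -l add the prefix pi-; stems ending in -h add -us; stems ending in -e or -k repeat the first consonant+vowel as a prefix.
So pebwa → vepebwaeka.

vepebwaeka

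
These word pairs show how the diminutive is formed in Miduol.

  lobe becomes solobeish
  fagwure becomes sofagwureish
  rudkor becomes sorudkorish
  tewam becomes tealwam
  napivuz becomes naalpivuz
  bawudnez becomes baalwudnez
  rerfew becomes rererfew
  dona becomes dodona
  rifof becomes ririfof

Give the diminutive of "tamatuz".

lobe and bawudnez both have last vowel 'e' yet inflect differently (solobeish, baalwudnez), so the last vowel is not what conditions the rule; the final letter is.
"tamatuz" ends in -z. The stems ending in -z (napivuz → naalpivuz, bawudnez → baalwudnez) insert -al- after the first vowel.
The other patterns: stems ending in -e or -r add so- … -ish around the stem; stems ending in -a, -f or -w repeat the first consonant+vowel as a prefix.
So tamatuz → taalmatuz.

taalmatuz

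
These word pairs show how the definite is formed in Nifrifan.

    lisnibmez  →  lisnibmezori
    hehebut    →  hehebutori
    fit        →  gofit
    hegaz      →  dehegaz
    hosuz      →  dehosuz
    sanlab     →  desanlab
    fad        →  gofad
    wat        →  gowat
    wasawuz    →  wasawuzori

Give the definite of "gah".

gogah

"gah" has 1 vowel. The stems with 1 vowel (fad → gofad, wat → gowat, fit → gofit) add the prefix go-.
So gah → gogah.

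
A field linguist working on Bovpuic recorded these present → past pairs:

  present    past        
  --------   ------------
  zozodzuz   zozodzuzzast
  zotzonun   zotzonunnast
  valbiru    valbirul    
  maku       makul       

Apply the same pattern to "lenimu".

zozodzuz and valbiru both have last vowel 'u' yet inflect differently (zozodzuzzast, valbirul), so the last vowel is not what conditions the rule; whether the stem ends in a vowel or a consonant is.
"lenimu" ends in a vowel. The stems ending in a vowel (valbiru → valbirul, maku → makul) drop the final letter and add -ul.
The other pattern: stems ending in a consonant double the final consonant and add -ast.
So lenimu → lenimul.

lenimul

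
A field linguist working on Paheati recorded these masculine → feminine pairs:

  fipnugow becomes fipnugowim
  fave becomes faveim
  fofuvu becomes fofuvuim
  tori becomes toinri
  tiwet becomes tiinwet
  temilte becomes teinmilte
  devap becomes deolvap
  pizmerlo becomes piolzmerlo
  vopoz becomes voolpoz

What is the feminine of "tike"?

tiinke

fave and temilte both end in -e yet inflect differently (faveim, teinmilte), so the final letter is not what conditions the rule; the first letter is.
"tike" begins with t-. The stems beginning with t- (tori → toinri, tiwet → tiinwet, temilte → teinmilte) insert -in- after the first vowel.
The other patterns: stems beginning with f- add -im; stems beginning with d-, p- or v- insert -ol- after the first vowel.
So tike → tiinke.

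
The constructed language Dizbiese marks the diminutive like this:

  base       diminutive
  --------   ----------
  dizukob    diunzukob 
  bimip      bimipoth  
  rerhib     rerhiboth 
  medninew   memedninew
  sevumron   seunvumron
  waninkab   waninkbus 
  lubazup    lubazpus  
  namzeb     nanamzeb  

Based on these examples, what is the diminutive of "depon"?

rerhib and dizukob both end in -b yet inflect differently (rerhiboth, diunzukob), so the final letter is not what conditions the rule; the last vowel is.
"depon" has last vowel 'o'. The stems whose last vowel is 'o' (sevumron → seunvumron, dizukob → diunzukob) insert -un- after the first vowel.
The other patterns: stems whose last vowel is 'i' add -oth; stems whose last vowel is 'e' repeat the first consonant+vowel as a prefix; stems whose last vowel is 'a' or 'u' delete the last vowel and add -us.
So depon → deunpon.

deunpon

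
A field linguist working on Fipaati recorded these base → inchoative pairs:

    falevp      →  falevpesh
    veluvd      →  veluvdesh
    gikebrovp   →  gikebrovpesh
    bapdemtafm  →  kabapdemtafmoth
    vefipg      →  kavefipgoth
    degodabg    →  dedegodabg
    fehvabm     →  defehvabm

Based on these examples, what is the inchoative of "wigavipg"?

kawigavipgoth

"wigavipg" has second-to-last letter 'p'. The one such stem in the data (vefipg → kavefipgoth) adds ka- … -oth around the stem, so the same rule applies.
The other patterns: stems whose second-to-last letter is 'v' add -esh; stems whose second-to-last letter is 'b' add the prefix de-.
So wigavipg → kawigavipgoth.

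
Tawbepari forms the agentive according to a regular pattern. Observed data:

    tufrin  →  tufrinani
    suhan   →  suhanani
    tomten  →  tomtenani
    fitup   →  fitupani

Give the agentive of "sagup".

Every pair shown (tufrin → tufrinani, suhan → suhanani, tomten → tomtenani, …) follows the same rule: add -ani.
So sagup → sagupani.

sagupani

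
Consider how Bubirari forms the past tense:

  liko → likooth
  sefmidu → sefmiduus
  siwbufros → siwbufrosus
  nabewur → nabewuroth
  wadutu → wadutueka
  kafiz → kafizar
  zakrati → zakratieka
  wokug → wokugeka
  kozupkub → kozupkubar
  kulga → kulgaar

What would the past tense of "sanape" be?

sanapeus

sefmidu and wadutu both end in -u yet inflect differently (sefmiduus, wadutueka), so the final letter is not what conditions the rule; the first letter is.
"sanape" begins with s-. The stems beginning with s- (siwbufros → siwbufrosus, sefmidu → sefmiduus) add -us.
The other patterns: stems beginning with k- add -ar; stems beginning with l- or n- add -oth; stems beginning with w- or z- add -eka.
So sanape → sanapeus.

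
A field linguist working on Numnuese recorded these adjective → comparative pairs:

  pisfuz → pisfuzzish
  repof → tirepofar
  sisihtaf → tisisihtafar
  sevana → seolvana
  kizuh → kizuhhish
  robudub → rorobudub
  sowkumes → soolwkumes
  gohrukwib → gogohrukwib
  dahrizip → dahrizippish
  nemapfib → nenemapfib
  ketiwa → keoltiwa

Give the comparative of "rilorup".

sisihtaf and sevana both have last vowel 'a' yet inflect differently (tisisihtafar, seolvana), so the last vowel is not what conditions the rule; the final letter is.
"rilorup" ends in -p. The one such stem in the data (dahrizip → dahrizippish) doubles the final consonant and adds -ish (as do kizuh, pisfuz), so the same rule applies.
So rilorup → riloruppish.

riloruppish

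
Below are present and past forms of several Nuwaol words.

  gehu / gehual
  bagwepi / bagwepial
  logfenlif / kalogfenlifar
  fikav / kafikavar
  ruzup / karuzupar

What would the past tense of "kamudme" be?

bagwepi and logfenlif both have last vowel 'i' yet inflect differently (bagwepial, kalogfenlifar), so the last vowel is not what conditions the rule; whether the stem ends in a vowel or a consonant is.
"kamudme" ends in a vowel. The stems ending in a vowel (gehu → gehual, bagwepi → bagwepial) add -al.
So kamudme → kamudmeal.

kamudmeal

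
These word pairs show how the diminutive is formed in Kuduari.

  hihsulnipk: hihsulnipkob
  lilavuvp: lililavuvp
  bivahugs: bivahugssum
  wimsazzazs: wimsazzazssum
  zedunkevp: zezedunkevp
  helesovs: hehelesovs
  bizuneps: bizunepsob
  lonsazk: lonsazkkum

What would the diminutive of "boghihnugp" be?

helesovs and bizuneps both end in -s yet inflect differently (hehelesovs, bizunepsob), so the final letter is not what conditions the rule; the second-to-last letter is.
"boghihnugp" has second-to-last letter 'g'. The one such stem in the data (bivahugs → bivahugssum) doubles the final consonant and adds -um (as do wimsazzazs, lonsazk), so the same rule applies.
So boghihnugp → boghihnugppum.

boghihnugppum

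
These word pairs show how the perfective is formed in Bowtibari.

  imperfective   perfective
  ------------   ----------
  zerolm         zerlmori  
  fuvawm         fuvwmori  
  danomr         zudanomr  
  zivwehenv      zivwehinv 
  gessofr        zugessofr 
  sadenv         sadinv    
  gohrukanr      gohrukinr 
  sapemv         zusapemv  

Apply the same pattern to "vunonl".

vuninl

"vunonl" has second-to-last letter 'n'. The stems whose second-to-last letter is 'n' (sadenv → sadinv, zivwehenv → zivwehinv, gohrukanr → gohrukinr) change the last vowel to 'i'.
The other patterns: stems whose second-to-last letter is 'f' or 'm' add the prefix zu-; stems whose second-to-last letter is 'l' or 'w' delete the last vowel and add -ori.
So vunonl → vuninl.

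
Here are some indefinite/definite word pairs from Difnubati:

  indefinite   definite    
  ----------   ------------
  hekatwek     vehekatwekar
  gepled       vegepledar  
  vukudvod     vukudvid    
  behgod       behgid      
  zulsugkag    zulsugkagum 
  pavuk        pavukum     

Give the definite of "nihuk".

nihukum

gepled and vukudvod both end in -d yet inflect differently (vegepledar, vukudvid), so the final letter is not what conditions the rule; the last vowel is.
"nihuk" has last vowel 'u'. The one such stem in the data (pavuk → pavukum) adds -um, so the same rule applies.
The other patterns: stems whose last vowel is 'e' add ve- … -ar around the stem; stems whose last vowel is 'o' change the last vowel to 'i'.
So nihuk → nihukum.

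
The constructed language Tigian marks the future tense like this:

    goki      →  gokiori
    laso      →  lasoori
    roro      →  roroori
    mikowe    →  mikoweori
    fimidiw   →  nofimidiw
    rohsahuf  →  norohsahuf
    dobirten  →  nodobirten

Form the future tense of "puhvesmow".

"puhvesmow" ends in a consonant. The stems ending in a consonant (fimidiw → nofimidiw, rohsahuf → norohsahuf, dobirten → nodobirten) add the prefix no-.
The other pattern: stems ending in a vowel add -ori.
So puhvesmow → nopuhvesmow.

nopuhvesmow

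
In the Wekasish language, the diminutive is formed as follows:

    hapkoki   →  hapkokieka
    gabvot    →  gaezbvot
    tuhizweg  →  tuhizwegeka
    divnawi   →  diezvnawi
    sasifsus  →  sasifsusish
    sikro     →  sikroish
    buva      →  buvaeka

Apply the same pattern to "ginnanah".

divnawi and hapkoki both end in -i yet inflect differently (diezvnawi, hapkokieka), so the final letter is not what conditions the rule; the first letter is.
"ginnanah" begins with g-. The one such stem in the data (gabvot → gaezbvot) inserts -ez- after the first vowel (as does divnawi), so the same rule applies.
The other patterns: stems beginning with s- add -ish; stems beginning with b-, h- or t- add -eka.
So ginnanah → gieznnanah.

gieznnanah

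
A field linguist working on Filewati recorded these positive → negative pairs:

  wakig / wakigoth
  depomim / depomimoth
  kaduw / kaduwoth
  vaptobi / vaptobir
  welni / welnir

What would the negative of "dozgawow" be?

dozgawowoth

wakig and vaptobi both have last vowel 'i' yet inflect differently (wakigoth, vaptobir), so the last vowel is not what conditions the rule; whether the stem ends in a vowel or a consonant is.
"dozgawow" ends in a consonant. The stems ending in a consonant (wakig → wakigoth, depomim → depomimoth, kaduw → kaduwoth) add -oth.
The other pattern: stems ending in a vowel drop the final letter and add -ir.
So dozgawow → dozgawowoth.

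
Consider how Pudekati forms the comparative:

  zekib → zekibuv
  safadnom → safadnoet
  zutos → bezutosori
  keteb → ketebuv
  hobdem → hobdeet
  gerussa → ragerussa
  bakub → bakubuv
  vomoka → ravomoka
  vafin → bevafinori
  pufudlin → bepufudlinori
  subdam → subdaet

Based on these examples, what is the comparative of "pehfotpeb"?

"pehfotpeb" ends in -b. The stems ending in -b (bakub → bakubuv, keteb → ketebuv, zekib → zekibuv) add -uv.
The other patterns: stems ending in -m drop the final letter and add -et; stems ending in -a add the prefix ra-; stems ending in -n or -s add be- … -ori around the stem.
So pehfotpeb → pehfotpebuv.

pehfotpebuv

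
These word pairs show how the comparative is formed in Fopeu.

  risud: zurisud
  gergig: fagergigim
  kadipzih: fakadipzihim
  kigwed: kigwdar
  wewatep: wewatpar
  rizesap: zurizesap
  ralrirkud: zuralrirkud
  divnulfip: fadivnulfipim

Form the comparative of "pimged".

pimgdar

divnulfip and wewatep both end in -p yet inflect differently (fadivnulfipim, wewatpar), so the final letter is not what conditions the rule; the last vowel is.
"pimged" has last vowel 'e'. The stems whose last vowel is 'e' (wewatep → wewatpar, kigwed → kigwdar) delete the last vowel and add -ar.
The other patterns: stems whose last vowel is 'i' add fa- … -im around the stem; stems whose last vowel is 'a' or 'u' add the prefix zu-.
So pimged → pimgdar.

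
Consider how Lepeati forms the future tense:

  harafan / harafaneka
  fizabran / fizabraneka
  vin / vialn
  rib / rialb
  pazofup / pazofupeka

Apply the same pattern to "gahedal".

gahedaleka

fizabran and vin both end in -n yet inflect differently (fizabraneka, vialn), so the final letter is not what conditions the rule; the number of vowels is.
"gahedal" has 3 vowels. The stems with 3 vowels (fizabran → fizabraneka, pazofup → pazofupeka, harafan → harafaneka) add -eka.
So gahedal → gahedaleka.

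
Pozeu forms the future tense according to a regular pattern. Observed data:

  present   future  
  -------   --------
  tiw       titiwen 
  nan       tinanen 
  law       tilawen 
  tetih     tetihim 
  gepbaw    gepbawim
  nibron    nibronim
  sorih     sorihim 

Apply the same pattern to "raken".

tiw and gepbaw both end in -w yet inflect differently (titiwen, gepbawim), so the final letter is not what conditions the rule; the number of vowels is.
"raken" has 2 vowels. The stems with 2 vowels (tetih → tetihim, gepbaw → gepbawim, nibron → nibronim) add -im.
The other pattern: stems with 1 vowel add ti- … -en around the stem.
So raken → rakenim.

rakenim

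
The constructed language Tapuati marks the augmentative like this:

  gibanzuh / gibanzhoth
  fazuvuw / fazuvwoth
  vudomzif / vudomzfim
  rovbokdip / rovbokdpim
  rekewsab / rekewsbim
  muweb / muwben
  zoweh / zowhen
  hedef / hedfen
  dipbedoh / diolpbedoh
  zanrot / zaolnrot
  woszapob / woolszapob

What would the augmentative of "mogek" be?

mogken

"mogek" has last vowel 'e'. The stems whose last vowel is 'e' (muweb → muwben, zoweh → zowhen, hedef → hedfen) delete the last vowel and add -en.
So mogek → mogken.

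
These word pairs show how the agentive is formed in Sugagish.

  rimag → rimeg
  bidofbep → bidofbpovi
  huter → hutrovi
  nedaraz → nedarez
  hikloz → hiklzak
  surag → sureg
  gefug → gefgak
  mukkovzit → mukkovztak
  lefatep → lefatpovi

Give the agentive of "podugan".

podugen

nedaraz and hikloz both end in -z yet inflect differently (nedarez, hiklzak), so the final letter is not what conditions the rule; the last vowel is.
"podugan" has last vowel 'a'. The stems whose last vowel is 'a' (surag → sureg, rimag → rimeg, nedaraz → nedarez) change the last vowel to 'e'.
The other patterns: stems whose last vowel is 'e' delete the last vowel and add -ovi; stems whose last vowel is 'i', 'o' or 'u' delete the last vowel and add -ak.
So podugan → podugen.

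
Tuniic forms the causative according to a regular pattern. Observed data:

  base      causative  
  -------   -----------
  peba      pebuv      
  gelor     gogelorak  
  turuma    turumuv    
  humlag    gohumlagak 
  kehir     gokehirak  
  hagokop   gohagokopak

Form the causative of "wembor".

gowemborak

humlag and peba both have last vowel 'a' yet inflect differently (gohumlagak, pebuv), so the last vowel is not what conditions the rule; whether the stem ends in a vowel or a consonant is.
"wembor" ends in a consonant. The stems ending in a consonant (humlag → gohumlagak, kehir → gokehirak, gelor → gogelorak) add go- … -ak around the stem.
The other pattern: stems ending in a vowel drop the final letter and add -uv.
So wembor → gowemborak.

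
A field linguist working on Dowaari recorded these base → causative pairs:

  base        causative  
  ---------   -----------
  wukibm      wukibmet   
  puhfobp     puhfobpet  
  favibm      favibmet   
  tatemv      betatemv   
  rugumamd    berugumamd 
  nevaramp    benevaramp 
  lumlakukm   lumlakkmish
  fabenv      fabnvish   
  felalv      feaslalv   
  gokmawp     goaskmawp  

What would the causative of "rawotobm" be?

puhfobp and nevaramp both end in -p yet inflect differently (puhfobpet, benevaramp), so the final letter is not what conditions the rule; the second-to-last letter is.
"rawotobm" has second-to-last letter 'b'. The stems whose second-to-last letter is 'b' (wukibm → wukibmet, puhfobp → puhfobpet, favibm → favibmet) add -et.
So rawotobm → rawotobmet.

rawotobmet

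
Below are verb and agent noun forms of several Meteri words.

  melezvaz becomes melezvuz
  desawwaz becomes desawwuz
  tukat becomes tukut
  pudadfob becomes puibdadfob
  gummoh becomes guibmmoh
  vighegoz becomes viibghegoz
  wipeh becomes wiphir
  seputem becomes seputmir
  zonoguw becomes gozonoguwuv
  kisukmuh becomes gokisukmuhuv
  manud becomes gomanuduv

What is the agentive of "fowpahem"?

melezvaz and vighegoz both end in -z yet inflect differently (melezvuz, viibghegoz), so the final letter is not what conditions the rule; the last vowel is.
"fowpahem" has last vowel 'e'. The stems whose last vowel is 'e' (wipeh → wiphir, seputem → seputmir) delete the last vowel and add -ir.
The other patterns: stems whose last vowel is 'a' change the last vowel to 'u'; stems whose last vowel is 'o' insert -ib- after the first vowel; stems whose last vowel is 'u' add go- … -uv around the stem.
So fowpahem → fowpahmir.

fowpahmir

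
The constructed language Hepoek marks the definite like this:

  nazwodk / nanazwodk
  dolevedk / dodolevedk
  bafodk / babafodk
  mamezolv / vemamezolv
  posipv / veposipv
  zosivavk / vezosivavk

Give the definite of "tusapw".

"tusapw" has second-to-last letter 'p'. The one such stem in the data (posipv → veposipv) adds the prefix ve-, so the same rule applies.
The other pattern: stems whose second-to-last letter is 'd' repeat the first consonant+vowel as a prefix.
So tusapw → vetusapw.

vetusapw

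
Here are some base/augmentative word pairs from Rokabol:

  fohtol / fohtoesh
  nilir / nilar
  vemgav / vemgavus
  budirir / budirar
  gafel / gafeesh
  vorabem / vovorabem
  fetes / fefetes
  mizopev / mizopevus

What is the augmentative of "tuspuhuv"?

mizopev and gafel both have last vowel 'e' yet inflect differently (mizopevus, gafeesh), so the last vowel is not what conditions the rule; the final letter is.
"tuspuhuv" ends in -v. The stems ending in -v (vemgav → vemgavus, mizopev → mizopevus) add -us.
So tuspuhuv → tuspuhuvus.

tuspuhuvus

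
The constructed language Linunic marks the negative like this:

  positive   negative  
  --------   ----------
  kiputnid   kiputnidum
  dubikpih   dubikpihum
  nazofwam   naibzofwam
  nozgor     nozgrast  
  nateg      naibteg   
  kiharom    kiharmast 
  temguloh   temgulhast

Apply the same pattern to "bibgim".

bibgimum

temguloh and dubikpih both end in -h yet inflect differently (temgulhast, dubikpihum), so the final letter is not what conditions the rule; the last vowel is.
"bibgim" has last vowel 'i'. The stems whose last vowel is 'i' (kiputnid → kiputnidum, dubikpih → dubikpihum) add -um.
The other patterns: stems whose last vowel is 'o' delete the last vowel and add -ast; stems whose last vowel is 'a' or 'e' insert -ib- after the first vowel.
So bibgim → bibgimum.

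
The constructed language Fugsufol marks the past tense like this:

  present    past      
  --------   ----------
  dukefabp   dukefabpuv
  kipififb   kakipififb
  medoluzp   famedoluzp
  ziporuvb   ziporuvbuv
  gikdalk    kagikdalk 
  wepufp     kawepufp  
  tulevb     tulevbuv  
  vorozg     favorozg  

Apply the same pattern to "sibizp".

medoluzp and wepufp both end in -p yet inflect differently (famedoluzp, kawepufp), so the final letter is not what conditions the rule; the second-to-last letter is.
"sibizp" has second-to-last letter 'z'. The stems whose second-to-last letter is 'z' (medoluzp → famedoluzp, vorozg → favorozg) add the prefix fa-.
The other patterns: stems whose second-to-last letter is 'f' or 'l' add the prefix ka-; stems whose second-to-last letter is 'b' or 'v' add -uv.
So sibizp → fasibizp.

fasibizp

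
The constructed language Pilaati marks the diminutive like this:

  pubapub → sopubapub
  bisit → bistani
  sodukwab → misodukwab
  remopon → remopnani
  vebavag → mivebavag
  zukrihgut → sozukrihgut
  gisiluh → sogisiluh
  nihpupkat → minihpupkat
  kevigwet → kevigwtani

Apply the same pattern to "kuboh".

kubhani

pubapub and sodukwab both end in -b yet inflect differently (sopubapub, misodukwab), so the final letter is not what conditions the rule; the last vowel is.
"kuboh" has last vowel 'o'. The one such stem in the data (remopon → remopnani) deletes the last vowel and adds -ani (as do kevigwet, bisit), so the same rule applies.
The other patterns: stems whose last vowel is 'u' add the prefix so-; stems whose last vowel is 'a' add the prefix mi-.
So kuboh → kubhani.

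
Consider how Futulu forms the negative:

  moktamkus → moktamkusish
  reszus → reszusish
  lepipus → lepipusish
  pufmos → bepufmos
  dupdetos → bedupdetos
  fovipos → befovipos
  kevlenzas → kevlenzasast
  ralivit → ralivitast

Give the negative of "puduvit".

"puduvit" has last vowel 'i'. The one such stem in the data (ralivit → ralivitast) adds -ast, so the same rule applies.
So puduvit → puduvitast.

puduvitast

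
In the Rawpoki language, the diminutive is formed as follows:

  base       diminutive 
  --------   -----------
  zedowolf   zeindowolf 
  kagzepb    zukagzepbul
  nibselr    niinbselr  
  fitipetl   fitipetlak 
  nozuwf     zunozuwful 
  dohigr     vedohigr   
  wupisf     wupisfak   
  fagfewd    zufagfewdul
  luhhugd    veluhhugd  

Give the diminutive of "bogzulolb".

boingzulolb

wupisf and zedowolf both end in -f yet inflect differently (wupisfak, zeindowolf), so the final letter is not what conditions the rule; the second-to-last letter is.
"bogzulolb" has second-to-last letter 'l'. The stems whose second-to-last letter is 'l' (nibselr → niinbselr, zedowolf → zeindowolf) insert -in- after the first vowel.
The other patterns: stems whose second-to-last letter is 's' or 't' add -ak; stems whose second-to-last letter is 'g' add the prefix ve-; stems whose second-to-last letter is 'p' or 'w' add zu- … -ul around the stem.
So bogzulolb → boingzulolb.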